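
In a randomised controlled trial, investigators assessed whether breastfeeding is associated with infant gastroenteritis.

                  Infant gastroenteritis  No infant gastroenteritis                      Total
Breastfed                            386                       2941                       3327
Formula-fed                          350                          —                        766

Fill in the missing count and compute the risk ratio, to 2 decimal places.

0.25

The missing cell is in the unexposed row: 766 − 350 = 416.
So a = 386, b = 2941, c = 350, d = 416.
RR = [a/(a+b)] / [c/(c+d)] = (386/3327) / (350/766) = 0.11602/0.45692 = 0.25392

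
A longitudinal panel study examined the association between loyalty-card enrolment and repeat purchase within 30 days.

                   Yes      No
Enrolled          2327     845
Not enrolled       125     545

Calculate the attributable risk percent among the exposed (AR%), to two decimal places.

74.57

Cells: a = 2327, b = 845, c = 125, d = 545.
Risk in exposed = 2327/3172 = 0.73361; risk in unexposed = 125/670 = 0.18657.
RR = 0.73361/0.18657 = 3.93213
AR% = (RR − 1)/RR × 100 = (3.93213 − 1)/3.93213 × 100 = 74.5685%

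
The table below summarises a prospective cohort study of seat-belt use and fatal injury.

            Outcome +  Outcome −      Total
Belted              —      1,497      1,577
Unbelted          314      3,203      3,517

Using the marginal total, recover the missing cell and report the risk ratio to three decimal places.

0.568

The missing cell is in the exposed row: 1577 − 1497 = 80.
So a = 80, b = 1497, c = 314, d = 3203.
RR = [a/(a+b)] / [c/(c+d)] = (80/1577) / (314/3517) = 0.05073/0.08928 = 0.56820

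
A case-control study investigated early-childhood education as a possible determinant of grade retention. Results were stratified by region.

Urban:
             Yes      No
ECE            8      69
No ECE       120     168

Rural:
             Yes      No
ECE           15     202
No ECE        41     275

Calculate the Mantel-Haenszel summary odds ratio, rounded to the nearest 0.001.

0.299

OR_MH = Σ(aᵢdᵢ/nᵢ) / Σ(bᵢcᵢ/nᵢ), where nᵢ is the stratum total.
Stratum 1 (Urban): n = 365; a·d/n = 8·168/365 = 3.6822; b·c/n = 69·120/365 = 22.6849
Stratum 2 (Rural): n = 533; a·d/n = 15·275/533 = 7.7392; b·c/n = 202·41/533 = 15.5385
OR_MH = (3.6822 + 7.7392) / (22.6849 + 15.5385) = 11.4214 / 38.2234 = 0.29881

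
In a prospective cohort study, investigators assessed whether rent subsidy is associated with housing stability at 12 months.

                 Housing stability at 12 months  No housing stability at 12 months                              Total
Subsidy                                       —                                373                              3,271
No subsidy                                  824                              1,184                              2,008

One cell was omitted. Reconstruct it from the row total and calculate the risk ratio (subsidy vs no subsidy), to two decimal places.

The missing cell is in the exposed row: 3271 − 373 = 2898.
So a = 2898, b = 373, c = 824, d = 1184.
RR = [a/(a+b)] / [c/(c+d)] = (2898/3271) / (824/2008) = 0.88597/0.41036 = 2.15901

2.16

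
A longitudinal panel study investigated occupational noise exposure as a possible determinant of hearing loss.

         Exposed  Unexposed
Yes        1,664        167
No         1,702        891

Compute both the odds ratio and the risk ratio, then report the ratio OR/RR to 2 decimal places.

Reading the table with exposure as columns: a = 1664 (Exposed, case), b = 1702 (Exposed, non-case), c = 167 (Unexposed, case), d = 891.
OR = (1664·891)/(1702·167) = 1482624/284234 = 5.21621
Risk in exposed = 1664/3366 = 0.49436; risk in unexposed = 167/1058 = 0.15784; RR = 3.13190
OR/RR = 5.21621 / 3.13190 = 1.66551
The outcome is not rare, so the OR lies further from 1 than the RR.

1.67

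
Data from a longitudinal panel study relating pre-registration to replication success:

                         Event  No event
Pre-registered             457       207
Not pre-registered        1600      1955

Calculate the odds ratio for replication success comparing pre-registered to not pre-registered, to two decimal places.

Cells: a = 457, b = 207, c = 1600, d = 1955.
OR = (a·d)/(b·c) = (457 × 1955) / (207 × 1600) = 893435 / 331200 = 2.69757
The odds of replication success are about 2.70 times as high in the pre-registered group.

2.70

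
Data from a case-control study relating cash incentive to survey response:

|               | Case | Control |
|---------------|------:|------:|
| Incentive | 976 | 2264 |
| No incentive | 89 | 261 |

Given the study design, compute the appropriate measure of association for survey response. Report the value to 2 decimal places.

Cells: a = 976, b = 2264, c = 89, d = 261.
This is a case-control study: participants were sampled on outcome status, so risks in the source population cannot be estimated directly — relative risk is not valid here. The odds ratio is the appropriate measure.
OR = (a·d)/(b·c) = (976 × 261) / (2264 × 89) = 254736 / 201496 = 1.26422

1.26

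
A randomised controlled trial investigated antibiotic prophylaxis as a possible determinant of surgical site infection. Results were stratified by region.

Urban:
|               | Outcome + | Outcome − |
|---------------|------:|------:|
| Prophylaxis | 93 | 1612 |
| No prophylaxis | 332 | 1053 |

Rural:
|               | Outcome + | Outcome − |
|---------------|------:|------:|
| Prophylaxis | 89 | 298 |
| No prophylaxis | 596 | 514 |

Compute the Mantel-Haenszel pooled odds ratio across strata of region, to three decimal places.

0.213

OR_MH = Σ(aᵢdᵢ/nᵢ) / Σ(bᵢcᵢ/nᵢ), where nᵢ is the stratum total.
Stratum 1 (Urban): n = 3090; a·d/n = 93·1053/3090 = 31.6922; b·c/n = 1612·332/3090 = 173.1987
Stratum 2 (Rural): n = 1497; a·d/n = 89·514/1497 = 30.5585; b·c/n = 298·596/1497 = 118.6426
OR_MH = (31.6922 + 30.5585) / (173.1987 + 118.6426) = 62.2507 / 291.8413 = 0.21330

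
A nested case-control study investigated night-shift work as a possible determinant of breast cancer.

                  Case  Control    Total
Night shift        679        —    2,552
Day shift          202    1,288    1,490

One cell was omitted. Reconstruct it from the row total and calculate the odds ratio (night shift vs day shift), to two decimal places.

2.31

The missing cell is in the exposed row: 2552 − 679 = 1873.
So a = 679, b = 1873, c = 202, d = 1288.
OR = (a·d)/(b·c) = (679 × 1288) / (1873 × 202) = 874552 / 378346 = 2.31151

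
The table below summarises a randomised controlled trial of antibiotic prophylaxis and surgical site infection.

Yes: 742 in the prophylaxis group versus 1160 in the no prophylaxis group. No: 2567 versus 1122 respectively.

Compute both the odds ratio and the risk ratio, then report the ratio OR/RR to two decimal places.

0.63

From the description: a = 742, b = 2567, c = 1160, d = 1122.
OR = (742·1122)/(2567·1160) = 832524/2977720 = 0.27958
Risk in exposed = 742/3309 = 0.22424; risk in unexposed = 1160/2282 = 0.50833; RR = 0.44113
OR/RR = 0.27958 / 0.44113 = 0.63379
The outcome is not rare, so the OR lies further from 1 than the RR.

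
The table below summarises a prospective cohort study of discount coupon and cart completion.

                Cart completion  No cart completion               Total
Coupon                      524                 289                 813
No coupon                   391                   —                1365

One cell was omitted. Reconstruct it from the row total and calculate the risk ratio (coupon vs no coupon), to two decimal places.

2.25

The missing cell is in the unexposed row: 1365 − 391 = 974.
So a = 524, b = 289, c = 391, d = 974.
RR = [a/(a+b)] / [c/(c+d)] = (524/813) / (391/1365) = 0.64453/0.28645 = 2.25007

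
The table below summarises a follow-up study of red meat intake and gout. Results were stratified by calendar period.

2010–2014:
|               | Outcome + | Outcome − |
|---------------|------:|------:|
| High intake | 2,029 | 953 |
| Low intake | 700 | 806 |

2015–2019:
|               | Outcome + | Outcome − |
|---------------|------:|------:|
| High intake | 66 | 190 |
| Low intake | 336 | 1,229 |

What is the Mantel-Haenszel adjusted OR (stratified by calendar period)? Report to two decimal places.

2.23

OR_MH = Σ(aᵢdᵢ/nᵢ) / Σ(bᵢcᵢ/nᵢ), where nᵢ is the stratum total.
Stratum 1 (2010–2014): n = 4488; a·d/n = 2029·806/4488 = 364.3881; b·c/n = 953·700/4488 = 148.6408
Stratum 2 (2015–2019): n = 1821; a·d/n = 66·1229/1821 = 44.5437; b·c/n = 190·336/1821 = 35.0577
OR_MH = (364.3881 + 44.5437) / (148.6408 + 35.0577) = 408.9318 / 183.6985 = 2.22610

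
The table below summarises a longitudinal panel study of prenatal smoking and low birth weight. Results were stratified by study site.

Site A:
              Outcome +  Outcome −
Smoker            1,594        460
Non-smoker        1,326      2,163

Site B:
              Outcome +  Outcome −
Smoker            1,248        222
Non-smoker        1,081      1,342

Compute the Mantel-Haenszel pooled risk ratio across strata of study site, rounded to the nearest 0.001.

1.979

RR_MH = Σ(aᵢ·n₀ᵢ/nᵢ) / Σ(cᵢ·n₁ᵢ/nᵢ), with n₁ᵢ = aᵢ+bᵢ (exposed), n₀ᵢ = cᵢ+dᵢ (unexposed), nᵢ = n₁ᵢ+n₀ᵢ.
Stratum 1 (Site A): n₁ = 2054, n₀ = 3489, n = 5543; a·n₀/n = 1594·3489/5543 = 1003.3314; c·n₁/n = 1326·2054/5543 = 491.3592
Stratum 2 (Site B): n₁ = 1470, n₀ = 2423, n = 3893; a·n₀/n = 1248·2423/3893 = 776.7542; c·n₁/n = 1081·1470/3893 = 408.1865
RR_MH = (1003.3314 + 776.7542) / (491.3592 + 408.1865) = 1780.0856 / 899.5457 = 1.97887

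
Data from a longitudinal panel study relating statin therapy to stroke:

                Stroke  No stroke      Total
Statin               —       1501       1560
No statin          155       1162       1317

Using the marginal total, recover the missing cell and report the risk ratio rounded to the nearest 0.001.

The missing cell is in the exposed row: 1560 − 1501 = 59.
So a = 59, b = 1501, c = 155, d = 1162.
RR = [a/(a+b)] / [c/(c+d)] = (59/1560) / (155/1317) = 0.03782/0.11769 = 0.32135

0.321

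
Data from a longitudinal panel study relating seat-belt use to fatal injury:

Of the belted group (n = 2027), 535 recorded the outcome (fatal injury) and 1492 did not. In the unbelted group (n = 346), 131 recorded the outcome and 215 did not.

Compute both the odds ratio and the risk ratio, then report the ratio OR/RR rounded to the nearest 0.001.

0.844

From the description: a = 535, b = 1492, c = 131, d = 215.
OR = (535·215)/(1492·131) = 115025/195452 = 0.58851
Risk in exposed = 535/2027 = 0.26394; risk in unexposed = 131/346 = 0.37861; RR = 0.69712
OR/RR = 0.58851 / 0.69712 = 0.84420
The outcome is not rare, so the OR lies further from 1 than the RR.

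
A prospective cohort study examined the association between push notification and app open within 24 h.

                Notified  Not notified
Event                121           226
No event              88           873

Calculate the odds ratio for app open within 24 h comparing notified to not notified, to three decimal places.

5.311

Reading the table with exposure as columns: a = 121 (Notified, case), b = 88 (Notified, non-case), c = 226 (Not notified, case), d = 873.
OR = (a·d)/(b·c) = (121 × 873) / (88 × 226) = 105633 / 19888 = 5.31139
The odds of app open within 24 h are about 5.31 times as high in the notified group.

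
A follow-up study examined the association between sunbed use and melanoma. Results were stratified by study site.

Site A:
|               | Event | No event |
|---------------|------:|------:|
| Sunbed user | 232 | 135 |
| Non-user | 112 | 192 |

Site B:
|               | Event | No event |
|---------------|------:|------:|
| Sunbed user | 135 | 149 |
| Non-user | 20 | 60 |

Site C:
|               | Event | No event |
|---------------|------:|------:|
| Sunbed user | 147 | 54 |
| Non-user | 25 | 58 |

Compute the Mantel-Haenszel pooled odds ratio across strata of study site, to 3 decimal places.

3.345

OR_MH = Σ(aᵢdᵢ/nᵢ) / Σ(bᵢcᵢ/nᵢ), where nᵢ is the stratum total.
Stratum 1 (Site A): n = 671; a·d/n = 232·192/671 = 66.3845; b·c/n = 135·112/671 = 22.5335
Stratum 2 (Site B): n = 364; a·d/n = 135·60/364 = 22.2527; b·c/n = 149·20/364 = 8.1868
Stratum 3 (Site C): n = 284; a·d/n = 147·58/284 = 30.0211; b·c/n = 54·25/284 = 4.7535
OR_MH = (66.3845 + 22.2527 + 30.0211) / (22.5335 + 8.1868 + 4.7535) = 118.6584 / 35.4739 = 3.34495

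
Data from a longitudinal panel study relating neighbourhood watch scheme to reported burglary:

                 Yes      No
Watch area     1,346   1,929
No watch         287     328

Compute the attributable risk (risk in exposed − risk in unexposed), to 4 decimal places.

-0.0557

Cells: a = 1346, b = 1929, c = 287, d = 328.
Risk in exposed = 1346/3275 = 0.410992; risk in unexposed = 287/615 = 0.466667.
Risk difference = 0.410992 − 0.466667 = -0.055674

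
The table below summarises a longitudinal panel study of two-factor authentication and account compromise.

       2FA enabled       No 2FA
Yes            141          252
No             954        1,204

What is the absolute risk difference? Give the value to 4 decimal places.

-0.0443

Reading the table with exposure as columns: a = 141 (2FA enabled, case), b = 954 (2FA enabled, non-case), c = 252 (No 2FA, case), d = 1204.
Risk in exposed = 141/1095 = 0.128767; risk in unexposed = 252/1456 = 0.173077.
Risk difference = 0.128767 − 0.173077 = -0.044310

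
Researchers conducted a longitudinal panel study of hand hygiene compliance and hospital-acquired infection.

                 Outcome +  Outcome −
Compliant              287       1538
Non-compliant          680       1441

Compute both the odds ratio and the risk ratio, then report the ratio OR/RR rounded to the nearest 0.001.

0.806

Cells: a = 287, b = 1538, c = 680, d = 1441.
OR = (287·1441)/(1538·680) = 413567/1045840 = 0.39544
Risk in exposed = 287/1825 = 0.15726; risk in unexposed = 680/2121 = 0.32060; RR = 0.49051
OR/RR = 0.39544 / 0.49051 = 0.80618
The outcome is not rare, so the OR lies further from 1 than the RR.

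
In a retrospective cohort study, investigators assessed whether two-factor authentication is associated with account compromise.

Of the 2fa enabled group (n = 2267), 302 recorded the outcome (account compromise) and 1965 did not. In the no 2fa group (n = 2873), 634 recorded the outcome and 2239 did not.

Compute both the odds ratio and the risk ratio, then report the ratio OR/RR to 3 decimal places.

0.899

From the description: a = 302, b = 1965, c = 634, d = 2239.
OR = (302·2239)/(1965·634) = 676178/1245810 = 0.54276
Risk in exposed = 302/2267 = 0.13322; risk in unexposed = 634/2873 = 0.22068; RR = 0.60367
OR/RR = 0.54276 / 0.60367 = 0.89910
The outcome is not rare, so the OR lies further from 1 than the RR.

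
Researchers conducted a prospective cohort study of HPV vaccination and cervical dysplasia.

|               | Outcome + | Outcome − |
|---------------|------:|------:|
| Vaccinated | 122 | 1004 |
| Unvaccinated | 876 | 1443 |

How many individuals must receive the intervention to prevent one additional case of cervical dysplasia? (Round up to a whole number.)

4

Risk in treated group = 122/1126 = 0.10835; risk in control = 876/2319 = 0.37775.
Absolute risk reduction = 0.37775 − 0.10835 = 0.26940
NNT = 1 / ARR = 1 / 0.26940 = 3.712 → round up → 4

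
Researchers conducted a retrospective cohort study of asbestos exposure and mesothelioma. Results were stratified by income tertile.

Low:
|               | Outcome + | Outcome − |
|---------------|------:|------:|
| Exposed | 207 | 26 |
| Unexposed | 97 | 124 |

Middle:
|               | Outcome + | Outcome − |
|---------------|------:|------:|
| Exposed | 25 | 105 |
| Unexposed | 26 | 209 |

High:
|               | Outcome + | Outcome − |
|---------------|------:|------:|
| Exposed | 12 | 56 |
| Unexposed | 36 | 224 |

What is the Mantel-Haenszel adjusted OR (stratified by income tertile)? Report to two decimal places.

4.12

OR_MH = Σ(aᵢdᵢ/nᵢ) / Σ(bᵢcᵢ/nᵢ), where nᵢ is the stratum total.
Stratum 1 (Low): n = 454; a·d/n = 207·124/454 = 56.5374; b·c/n = 26·97/454 = 5.5551
Stratum 2 (Middle): n = 365; a·d/n = 25·209/365 = 14.3151; b·c/n = 105·26/365 = 7.4795
Stratum 3 (High): n = 328; a·d/n = 12·224/328 = 8.1951; b·c/n = 56·36/328 = 6.1463
OR_MH = (56.5374 + 14.3151 + 8.1951) / (5.5551 + 7.4795 + 6.1463) = 79.0476 / 19.1809 = 4.12117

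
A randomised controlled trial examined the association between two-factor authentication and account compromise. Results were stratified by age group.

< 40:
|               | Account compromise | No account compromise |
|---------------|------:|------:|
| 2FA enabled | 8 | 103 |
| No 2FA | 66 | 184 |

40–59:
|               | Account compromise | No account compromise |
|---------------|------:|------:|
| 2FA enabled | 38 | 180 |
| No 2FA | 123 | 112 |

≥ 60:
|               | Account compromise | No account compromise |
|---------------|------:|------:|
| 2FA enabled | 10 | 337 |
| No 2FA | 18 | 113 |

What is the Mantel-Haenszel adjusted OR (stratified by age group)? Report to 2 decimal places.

0.20

OR_MH = Σ(aᵢdᵢ/nᵢ) / Σ(bᵢcᵢ/nᵢ), where nᵢ is the stratum total.
Stratum 1 (< 40): n = 361; a·d/n = 8·184/361 = 4.0776; b·c/n = 103·66/361 = 18.8310
Stratum 2 (40–59): n = 453; a·d/n = 38·112/453 = 9.3951; b·c/n = 180·123/453 = 48.8742
Stratum 3 (≥ 60): n = 478; a·d/n = 10·113/478 = 2.3640; b·c/n = 337·18/478 = 12.6904
OR_MH = (4.0776 + 9.3951 + 2.3640) / (18.8310 + 48.8742 + 12.6904) = 15.8367 / 80.3956 = 0.19699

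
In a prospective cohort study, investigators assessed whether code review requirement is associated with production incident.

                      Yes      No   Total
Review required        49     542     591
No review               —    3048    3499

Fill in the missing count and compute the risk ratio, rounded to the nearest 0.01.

The missing cell is in the unexposed row: 3499 − 3048 = 451.
So a = 49, b = 542, c = 451, d = 3048.
RR = [a/(a+b)] / [c/(c+d)] = (49/591) / (451/3499) = 0.08291/0.12889 = 0.64324

0.64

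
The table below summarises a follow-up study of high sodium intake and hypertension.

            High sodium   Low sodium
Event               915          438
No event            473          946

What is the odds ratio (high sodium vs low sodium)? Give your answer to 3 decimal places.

4.178

Reading the table with exposure as columns: a = 915 (High sodium, case), b = 473 (High sodium, non-case), c = 438 (Low sodium, case), d = 946.
OR = (a·d)/(b·c) = (915 × 946) / (473 × 438) = 865590 / 207174 = 4.17808
The odds of hypertension are about 4.18 times as high in the high sodium group.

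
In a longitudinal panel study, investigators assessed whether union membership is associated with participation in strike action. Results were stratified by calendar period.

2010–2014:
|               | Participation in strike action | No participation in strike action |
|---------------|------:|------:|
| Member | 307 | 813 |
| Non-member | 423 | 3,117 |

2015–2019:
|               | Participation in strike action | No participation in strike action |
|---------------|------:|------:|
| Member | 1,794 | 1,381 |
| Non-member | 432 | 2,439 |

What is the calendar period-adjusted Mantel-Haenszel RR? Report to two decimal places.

3.30

RR_MH = Σ(aᵢ·n₀ᵢ/nᵢ) / Σ(cᵢ·n₁ᵢ/nᵢ), with n₁ᵢ = aᵢ+bᵢ (exposed), n₀ᵢ = cᵢ+dᵢ (unexposed), nᵢ = n₁ᵢ+n₀ᵢ.
Stratum 1 (2010–2014): n₁ = 1120, n₀ = 3540, n = 4660; a·n₀/n = 307·3540/4660 = 233.2146; c·n₁/n = 423·1120/4660 = 101.6652
Stratum 2 (2015–2019): n₁ = 3175, n₀ = 2871, n = 6046; a·n₀/n = 1794·2871/6046 = 851.8978; c·n₁/n = 432·3175/6046 = 226.8607
RR_MH = (233.2146 + 851.8978) / (101.6652 + 226.8607) = 1085.1124 / 328.5260 = 3.30297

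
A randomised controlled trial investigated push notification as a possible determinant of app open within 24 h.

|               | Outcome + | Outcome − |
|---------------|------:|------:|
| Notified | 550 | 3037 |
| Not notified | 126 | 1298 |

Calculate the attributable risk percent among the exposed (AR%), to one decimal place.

42.3

Cells: a = 550, b = 3037, c = 126, d = 1298.
Risk in exposed = 550/3587 = 0.15333; risk in unexposed = 126/1424 = 0.08848.
RR = 0.15333/0.08848 = 1.73289
AR% = (RR − 1)/RR × 100 = (1.73289 − 1)/1.73289 × 100 = 42.2929%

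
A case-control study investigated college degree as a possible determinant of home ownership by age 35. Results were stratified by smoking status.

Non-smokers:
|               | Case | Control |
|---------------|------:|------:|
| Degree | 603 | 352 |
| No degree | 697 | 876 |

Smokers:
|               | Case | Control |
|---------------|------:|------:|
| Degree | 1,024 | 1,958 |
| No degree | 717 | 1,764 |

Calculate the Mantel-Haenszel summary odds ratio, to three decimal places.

OR_MH = Σ(aᵢdᵢ/nᵢ) / Σ(bᵢcᵢ/nᵢ), where nᵢ is the stratum total.
Stratum 1 (Non-smokers): n = 2528; a·d/n = 603·876/2528 = 208.9509; b·c/n = 352·697/2528 = 97.0506
Stratum 2 (Smokers): n = 5463; a·d/n = 1024·1764/5463 = 330.6491; b·c/n = 1958·717/5463 = 256.9808
OR_MH = (208.9509 + 330.6491) / (97.0506 + 256.9808) = 539.6000 / 354.0314 = 1.52416

1.524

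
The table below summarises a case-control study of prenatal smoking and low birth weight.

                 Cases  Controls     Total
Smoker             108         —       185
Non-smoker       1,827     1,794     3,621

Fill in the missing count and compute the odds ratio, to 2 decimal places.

1.38

The missing cell is in the exposed row: 185 − 108 = 77.
So a = 108, b = 77, c = 1827, d = 1794.
OR = (a·d)/(b·c) = (108 × 1794) / (77 × 1827) = 193752 / 140679 = 1.37726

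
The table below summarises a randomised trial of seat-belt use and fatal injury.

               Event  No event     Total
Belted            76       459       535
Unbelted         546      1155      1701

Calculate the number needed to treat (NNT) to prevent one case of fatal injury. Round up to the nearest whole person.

6

Risk in treated group = 76/535 = 0.14206; risk in control = 546/1701 = 0.32099.
Absolute risk reduction = 0.32099 − 0.14206 = 0.17893
NNT = 1 / ARR = 1 / 0.17893 = 5.589 → round up → 6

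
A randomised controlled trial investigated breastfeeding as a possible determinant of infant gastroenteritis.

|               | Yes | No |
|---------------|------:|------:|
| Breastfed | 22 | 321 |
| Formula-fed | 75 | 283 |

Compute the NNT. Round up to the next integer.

7

Risk in treated group = 22/343 = 0.06414; risk in control = 75/358 = 0.20950.
Absolute risk reduction = 0.20950 − 0.06414 = 0.14536
NNT = 1 / ARR = 1 / 0.14536 = 6.880 → round up → 7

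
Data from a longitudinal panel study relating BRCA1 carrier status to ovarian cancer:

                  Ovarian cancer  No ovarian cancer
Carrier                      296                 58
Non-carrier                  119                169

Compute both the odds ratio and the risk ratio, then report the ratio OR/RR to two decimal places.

3.58

Cells: a = 296, b = 58, c = 119, d = 169.
OR = (296·169)/(58·119) = 50024/6902 = 7.24775
Risk in exposed = 296/354 = 0.83616; risk in unexposed = 119/288 = 0.41319; RR = 2.02364
OR/RR = 7.24775 / 2.02364 = 3.58154
The outcome is not rare, so the OR lies further from 1 than the RR.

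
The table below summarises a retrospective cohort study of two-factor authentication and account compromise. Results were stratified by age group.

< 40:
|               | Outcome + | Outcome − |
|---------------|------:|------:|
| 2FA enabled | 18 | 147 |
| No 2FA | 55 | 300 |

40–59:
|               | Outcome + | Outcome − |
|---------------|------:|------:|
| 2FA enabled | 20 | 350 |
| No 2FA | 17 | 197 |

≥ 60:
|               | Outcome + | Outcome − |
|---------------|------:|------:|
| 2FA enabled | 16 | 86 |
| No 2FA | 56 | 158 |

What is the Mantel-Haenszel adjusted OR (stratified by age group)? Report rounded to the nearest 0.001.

0.613

OR_MH = Σ(aᵢdᵢ/nᵢ) / Σ(bᵢcᵢ/nᵢ), where nᵢ is the stratum total.
Stratum 1 (< 40): n = 520; a·d/n = 18·300/520 = 10.3846; b·c/n = 147·55/520 = 15.5481
Stratum 2 (40–59): n = 584; a·d/n = 20·197/584 = 6.7466; b·c/n = 350·17/584 = 10.1884
Stratum 3 (≥ 60): n = 316; a·d/n = 16·158/316 = 8.0000; b·c/n = 86·56/316 = 15.2405
OR_MH = (10.3846 + 6.7466 + 8.0000) / (15.5481 + 10.1884 + 15.2405) = 25.1312 / 40.9769 = 0.61330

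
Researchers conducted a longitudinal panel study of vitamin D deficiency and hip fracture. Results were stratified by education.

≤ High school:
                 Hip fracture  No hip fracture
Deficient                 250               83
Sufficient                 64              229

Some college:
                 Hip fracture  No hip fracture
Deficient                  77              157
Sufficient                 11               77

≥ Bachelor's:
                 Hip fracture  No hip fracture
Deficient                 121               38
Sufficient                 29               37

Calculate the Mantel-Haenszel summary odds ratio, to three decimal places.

6.922

OR_MH = Σ(aᵢdᵢ/nᵢ) / Σ(bᵢcᵢ/nᵢ), where nᵢ is the stratum total.
Stratum 1 (≤ High school): n = 626; a·d/n = 250·229/626 = 91.4537; b·c/n = 83·64/626 = 8.4856
Stratum 2 (Some college): n = 322; a·d/n = 77·77/322 = 18.4130; b·c/n = 157·11/322 = 5.3634
Stratum 3 (≥ Bachelor's): n = 225; a·d/n = 121·37/225 = 19.8978; b·c/n = 38·29/225 = 4.8978
OR_MH = (91.4537 + 18.4130 + 19.8978) / (8.4856 + 5.3634 + 4.8978) = 129.7645 / 18.7468 = 6.92197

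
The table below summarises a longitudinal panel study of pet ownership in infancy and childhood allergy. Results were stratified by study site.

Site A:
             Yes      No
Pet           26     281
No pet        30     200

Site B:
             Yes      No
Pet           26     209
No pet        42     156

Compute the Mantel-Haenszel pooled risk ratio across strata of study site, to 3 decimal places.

0.576

RR_MH = Σ(aᵢ·n₀ᵢ/nᵢ) / Σ(cᵢ·n₁ᵢ/nᵢ), with n₁ᵢ = aᵢ+bᵢ (exposed), n₀ᵢ = cᵢ+dᵢ (unexposed), nᵢ = n₁ᵢ+n₀ᵢ.
Stratum 1 (Site A): n₁ = 307, n₀ = 230, n = 537; a·n₀/n = 26·230/537 = 11.1359; c·n₁/n = 30·307/537 = 17.1508
Stratum 2 (Site B): n₁ = 235, n₀ = 198, n = 433; a·n₀/n = 26·198/433 = 11.8891; c·n₁/n = 42·235/433 = 22.7945
RR_MH = (11.1359 + 11.8891) / (17.1508 + 22.7945) = 23.0251 / 39.9453 = 0.57642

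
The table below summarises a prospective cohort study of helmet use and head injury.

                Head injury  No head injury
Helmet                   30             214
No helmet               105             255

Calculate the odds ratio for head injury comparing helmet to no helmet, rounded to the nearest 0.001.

Cells: a = 30, b = 214, c = 105, d = 255.
OR = (a·d)/(b·c) = (30 × 255) / (214 × 105) = 7650 / 22470 = 0.34045
Exposure is associated with lower odds of head injury (OR = 0.34 < 1).

0.340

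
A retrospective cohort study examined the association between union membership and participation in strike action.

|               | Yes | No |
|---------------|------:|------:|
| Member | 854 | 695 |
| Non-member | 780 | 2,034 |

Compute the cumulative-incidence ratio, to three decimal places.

1.989

Cells: a = 854, b = 695, c = 780, d = 2034.
Risk in exposed = 854/1549 = 0.55132; risk in unexposed = 780/2814 = 0.27719.
RR = 0.55132 / 0.27719 = 1.98901
The risk among the exposed is 1.99 times that among the unexposed.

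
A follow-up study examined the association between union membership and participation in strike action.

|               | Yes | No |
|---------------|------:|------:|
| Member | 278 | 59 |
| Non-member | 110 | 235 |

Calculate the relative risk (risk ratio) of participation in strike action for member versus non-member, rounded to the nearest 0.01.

Cells: a = 278, b = 59, c = 110, d = 235.
Risk in exposed = 278/337 = 0.82493; risk in unexposed = 110/345 = 0.31884.
RR = 0.82493 / 0.31884 = 2.58727
The risk among the exposed is 2.59 times that among the unexposed.

2.59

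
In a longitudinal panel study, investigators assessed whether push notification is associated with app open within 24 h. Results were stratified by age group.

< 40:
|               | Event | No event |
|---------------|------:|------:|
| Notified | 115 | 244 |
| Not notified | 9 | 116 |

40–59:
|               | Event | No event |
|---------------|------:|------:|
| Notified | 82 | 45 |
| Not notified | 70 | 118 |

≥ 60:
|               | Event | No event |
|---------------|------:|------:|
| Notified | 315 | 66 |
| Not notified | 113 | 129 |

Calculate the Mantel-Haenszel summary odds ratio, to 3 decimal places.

OR_MH = Σ(aᵢdᵢ/nᵢ) / Σ(bᵢcᵢ/nᵢ), where nᵢ is the stratum total.
Stratum 1 (< 40): n = 484; a·d/n = 115·116/484 = 27.5620; b·c/n = 244·9/484 = 4.5372
Stratum 2 (40–59): n = 315; a·d/n = 82·118/315 = 30.7175; b·c/n = 45·70/315 = 10.0000
Stratum 3 (≥ 60): n = 623; a·d/n = 315·129/623 = 65.2247; b·c/n = 66·113/623 = 11.9711
OR_MH = (27.5620 + 30.7175 + 65.2247) / (4.5372 + 10.0000 + 11.9711) = 123.5042 / 26.5083 = 4.65908

4.659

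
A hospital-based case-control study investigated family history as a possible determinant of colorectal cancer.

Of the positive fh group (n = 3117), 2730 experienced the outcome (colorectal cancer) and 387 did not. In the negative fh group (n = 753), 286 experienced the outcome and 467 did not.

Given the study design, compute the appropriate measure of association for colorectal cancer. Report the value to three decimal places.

From the description: a = 2730, b = 387, c = 286, d = 467.
This is a hospital-based case-control study: participants were sampled on outcome status, so risks in the source population cannot be estimated directly — relative risk is not valid here. The odds ratio is the appropriate measure.
OR = (a·d)/(b·c) = (2730 × 467) / (387 × 286) = 1274910 / 110682 = 11.51868

11.519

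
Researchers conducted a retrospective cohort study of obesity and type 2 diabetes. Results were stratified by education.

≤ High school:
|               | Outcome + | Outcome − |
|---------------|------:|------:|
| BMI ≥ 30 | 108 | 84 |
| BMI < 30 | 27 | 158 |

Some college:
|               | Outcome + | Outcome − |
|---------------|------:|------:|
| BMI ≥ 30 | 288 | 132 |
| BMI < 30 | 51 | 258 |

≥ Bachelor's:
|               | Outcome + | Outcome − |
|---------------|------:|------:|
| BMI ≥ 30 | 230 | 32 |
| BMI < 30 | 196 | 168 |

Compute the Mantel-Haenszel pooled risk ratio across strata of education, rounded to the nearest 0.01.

2.47

RR_MH = Σ(aᵢ·n₀ᵢ/nᵢ) / Σ(cᵢ·n₁ᵢ/nᵢ), with n₁ᵢ = aᵢ+bᵢ (exposed), n₀ᵢ = cᵢ+dᵢ (unexposed), nᵢ = n₁ᵢ+n₀ᵢ.
Stratum 1 (≤ High school): n₁ = 192, n₀ = 185, n = 377; a·n₀/n = 108·185/377 = 52.9973; c·n₁/n = 27·192/377 = 13.7507
Stratum 2 (Some college): n₁ = 420, n₀ = 309, n = 729; a·n₀/n = 288·309/729 = 122.0741; c·n₁/n = 51·420/729 = 29.3827
Stratum 3 (≥ Bachelor's): n₁ = 262, n₀ = 364, n = 626; a·n₀/n = 230·364/626 = 133.7380; c·n₁/n = 196·262/626 = 82.0319
RR_MH = (52.9973 + 122.0741 + 133.7380) / (13.7507 + 29.3827 + 82.0319) = 308.8094 / 125.1653 = 2.46721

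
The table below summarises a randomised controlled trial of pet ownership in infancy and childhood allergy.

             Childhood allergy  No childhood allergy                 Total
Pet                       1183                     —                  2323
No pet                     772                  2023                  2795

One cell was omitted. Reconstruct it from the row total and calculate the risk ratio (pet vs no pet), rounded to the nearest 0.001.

1.844

The missing cell is in the exposed row: 2323 − 1183 = 1140.
So a = 1183, b = 1140, c = 772, d = 2023.
RR = [a/(a+b)] / [c/(c+d)] = (1183/2323) / (772/2795) = 0.50926/0.27621 = 1.84374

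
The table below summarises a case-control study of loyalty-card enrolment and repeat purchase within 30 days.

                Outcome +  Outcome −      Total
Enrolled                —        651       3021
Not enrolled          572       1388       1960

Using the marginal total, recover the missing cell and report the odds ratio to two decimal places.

The missing cell is in the exposed row: 3021 − 651 = 2370.
So a = 2370, b = 651, c = 572, d = 1388.
OR = (a·d)/(b·c) = (2370 × 1388) / (651 × 572) = 3289560 / 372372 = 8.83407

8.83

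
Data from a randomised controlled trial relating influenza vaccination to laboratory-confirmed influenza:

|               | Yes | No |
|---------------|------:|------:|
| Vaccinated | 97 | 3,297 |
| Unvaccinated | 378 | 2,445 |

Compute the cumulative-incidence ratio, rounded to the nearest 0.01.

Cells: a = 97, b = 3297, c = 378, d = 2445.
Risk in exposed = 97/3394 = 0.02858; risk in unexposed = 378/2823 = 0.13390.
RR = 0.02858 / 0.13390 = 0.21344
The risk is 79% lower among the exposed than among the unexposed.

0.21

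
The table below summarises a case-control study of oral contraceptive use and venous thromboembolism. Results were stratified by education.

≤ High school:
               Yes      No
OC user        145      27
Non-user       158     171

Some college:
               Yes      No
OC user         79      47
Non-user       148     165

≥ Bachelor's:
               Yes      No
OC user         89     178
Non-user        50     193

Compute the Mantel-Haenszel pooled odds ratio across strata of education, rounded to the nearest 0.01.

OR_MH = Σ(aᵢdᵢ/nᵢ) / Σ(bᵢcᵢ/nᵢ), where nᵢ is the stratum total.
Stratum 1 (≤ High school): n = 501; a·d/n = 145·171/501 = 49.4910; b·c/n = 27·158/501 = 8.5150
Stratum 2 (Some college): n = 439; a·d/n = 79·165/439 = 29.6925; b·c/n = 47·148/439 = 15.8451
Stratum 3 (≥ Bachelor's): n = 510; a·d/n = 89·193/510 = 33.6804; b·c/n = 178·50/510 = 17.4510
OR_MH = (49.4910 + 29.6925 + 33.6804) / (8.5150 + 15.8451 + 17.4510) = 112.8639 / 41.8111 = 2.69938

2.70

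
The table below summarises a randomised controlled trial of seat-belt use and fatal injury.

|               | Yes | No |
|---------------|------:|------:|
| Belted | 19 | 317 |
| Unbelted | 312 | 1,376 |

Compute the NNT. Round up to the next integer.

8

Risk in treated group = 19/336 = 0.05655; risk in control = 312/1688 = 0.18483.
Absolute risk reduction = 0.18483 − 0.05655 = 0.12829
NNT = 1 / ARR = 1 / 0.12829 = 7.795 → round up → 8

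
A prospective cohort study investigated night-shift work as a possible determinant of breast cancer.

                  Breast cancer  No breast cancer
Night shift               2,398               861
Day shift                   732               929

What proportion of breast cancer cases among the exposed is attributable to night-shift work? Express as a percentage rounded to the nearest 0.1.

40.1

Cells: a = 2398, b = 861, c = 732, d = 929.
Risk in exposed = 2398/3259 = 0.73581; risk in unexposed = 732/1661 = 0.44070.
RR = 0.73581/0.44070 = 1.66964
AR% = (RR − 1)/RR × 100 = (1.66964 − 1)/1.66964 × 100 = 40.1069%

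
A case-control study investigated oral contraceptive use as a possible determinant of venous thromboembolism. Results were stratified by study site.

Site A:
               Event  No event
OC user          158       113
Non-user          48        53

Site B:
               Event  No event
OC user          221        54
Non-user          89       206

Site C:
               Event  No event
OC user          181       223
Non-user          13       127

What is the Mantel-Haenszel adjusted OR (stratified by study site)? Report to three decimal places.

OR_MH = Σ(aᵢdᵢ/nᵢ) / Σ(bᵢcᵢ/nᵢ), where nᵢ is the stratum total.
Stratum 1 (Site A): n = 372; a·d/n = 158·53/372 = 22.5108; b·c/n = 113·48/372 = 14.5806
Stratum 2 (Site B): n = 570; a·d/n = 221·206/570 = 79.8702; b·c/n = 54·89/570 = 8.4316
Stratum 3 (Site C): n = 544; a·d/n = 181·127/544 = 42.2555; b·c/n = 223·13/544 = 5.3290
OR_MH = (22.5108 + 79.8702 + 42.2555) / (14.5806 + 8.4316 + 5.3290) = 144.6364 / 28.3413 = 5.10339

5.103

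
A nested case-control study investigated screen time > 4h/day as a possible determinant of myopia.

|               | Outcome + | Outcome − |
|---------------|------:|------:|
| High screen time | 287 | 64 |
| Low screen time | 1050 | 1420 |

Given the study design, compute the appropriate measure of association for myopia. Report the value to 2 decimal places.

6.06

Cells: a = 287, b = 64, c = 1050, d = 1420.
This is a nested case-control study: participants were sampled on outcome status, so risks in the source population cannot be estimated directly — relative risk is not valid here. The odds ratio is the appropriate measure.
OR = (a·d)/(b·c) = (287 × 1420) / (64 × 1050) = 407540 / 67200 = 6.06458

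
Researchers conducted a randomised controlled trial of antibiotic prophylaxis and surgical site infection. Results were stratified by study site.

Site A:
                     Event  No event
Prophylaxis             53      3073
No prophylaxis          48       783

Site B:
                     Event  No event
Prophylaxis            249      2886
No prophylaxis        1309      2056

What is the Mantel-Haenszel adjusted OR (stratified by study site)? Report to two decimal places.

OR_MH = Σ(aᵢdᵢ/nᵢ) / Σ(bᵢcᵢ/nᵢ), where nᵢ is the stratum total.
Stratum 1 (Site A): n = 3957; a·d/n = 53·783/3957 = 10.4875; b·c/n = 3073·48/3957 = 37.2767
Stratum 2 (Site B): n = 6500; a·d/n = 249·2056/6500 = 78.7606; b·c/n = 2886·1309/6500 = 581.1960
OR_MH = (10.4875 + 78.7606) / (37.2767 + 581.1960) = 89.2481 / 618.4727 = 0.14430

0.14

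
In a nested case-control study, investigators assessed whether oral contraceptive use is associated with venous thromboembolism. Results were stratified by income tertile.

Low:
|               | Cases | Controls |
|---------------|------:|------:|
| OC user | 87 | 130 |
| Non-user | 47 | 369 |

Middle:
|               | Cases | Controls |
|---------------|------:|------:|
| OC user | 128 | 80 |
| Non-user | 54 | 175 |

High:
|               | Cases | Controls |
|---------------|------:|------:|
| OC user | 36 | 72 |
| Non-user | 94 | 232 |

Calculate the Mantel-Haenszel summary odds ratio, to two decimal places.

OR_MH = Σ(aᵢdᵢ/nᵢ) / Σ(bᵢcᵢ/nᵢ), where nᵢ is the stratum total.
Stratum 1 (Low): n = 633; a·d/n = 87·369/633 = 50.7156; b·c/n = 130·47/633 = 9.6524
Stratum 2 (Middle): n = 437; a·d/n = 128·175/437 = 51.2586; b·c/n = 80·54/437 = 9.8856
Stratum 3 (High): n = 434; a·d/n = 36·232/434 = 19.2442; b·c/n = 72·94/434 = 15.5945
OR_MH = (50.7156 + 51.2586 + 19.2442) / (9.6524 + 9.8856 + 15.5945) = 121.2185 / 35.1325 = 3.45032

3.45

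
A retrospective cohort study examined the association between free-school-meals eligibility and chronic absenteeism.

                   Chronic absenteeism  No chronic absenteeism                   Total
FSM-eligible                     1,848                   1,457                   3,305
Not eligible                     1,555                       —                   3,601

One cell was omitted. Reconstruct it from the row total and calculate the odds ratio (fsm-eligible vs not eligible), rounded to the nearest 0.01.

1.67

The missing cell is in the unexposed row: 3601 − 1555 = 2046.
So a = 1848, b = 1457, c = 1555, d = 2046.
OR = (a·d)/(b·c) = (1848 × 2046) / (1457 × 1555) = 3781008 / 2265635 = 1.66885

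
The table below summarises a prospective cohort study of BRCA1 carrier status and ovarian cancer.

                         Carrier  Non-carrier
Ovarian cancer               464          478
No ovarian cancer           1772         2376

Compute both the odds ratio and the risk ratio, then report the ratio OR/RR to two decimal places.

Reading the table with exposure as columns: a = 464 (Carrier, case), b = 1772 (Carrier, non-case), c = 478 (Non-carrier, case), d = 2376.
OR = (464·2376)/(1772·478) = 1102464/847016 = 1.30159
Risk in exposed = 464/2236 = 0.20751; risk in unexposed = 478/2854 = 0.16748; RR = 1.23900
OR/RR = 1.30159 / 1.23900 = 1.05051
The outcome is not rare, so the OR lies further from 1 than the RR.

1.05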